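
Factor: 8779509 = 3^4*283^1*383^1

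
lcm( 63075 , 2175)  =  63075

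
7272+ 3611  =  10883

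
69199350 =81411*850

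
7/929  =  7/929 = 0.01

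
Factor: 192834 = 2^1*3^3 *3571^1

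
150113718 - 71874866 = 78238852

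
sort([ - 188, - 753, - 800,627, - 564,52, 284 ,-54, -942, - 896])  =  [ - 942, - 896, - 800,- 753, - 564, - 188, - 54,52, 284,  627]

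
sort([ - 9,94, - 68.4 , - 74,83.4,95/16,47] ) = [ - 74, - 68.4, - 9,  95/16, 47,83.4,94] 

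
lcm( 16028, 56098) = 112196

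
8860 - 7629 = 1231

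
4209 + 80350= 84559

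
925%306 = 7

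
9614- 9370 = 244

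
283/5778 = 283/5778 = 0.05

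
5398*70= 377860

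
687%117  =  102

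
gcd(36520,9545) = 415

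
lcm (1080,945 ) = 7560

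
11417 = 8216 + 3201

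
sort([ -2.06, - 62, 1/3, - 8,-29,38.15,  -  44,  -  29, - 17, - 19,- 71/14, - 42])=[ - 62, - 44,- 42,-29,  -  29, - 19, - 17, - 8,  -  71/14, - 2.06,1/3,38.15] 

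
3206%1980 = 1226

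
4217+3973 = 8190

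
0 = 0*95611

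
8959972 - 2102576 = 6857396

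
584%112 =24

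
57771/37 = 1561 + 14/37 = 1561.38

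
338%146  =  46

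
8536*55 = 469480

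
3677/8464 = 3677/8464 = 0.43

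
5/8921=5/8921  =  0.00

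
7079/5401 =7079/5401 = 1.31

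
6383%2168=2047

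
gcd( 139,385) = 1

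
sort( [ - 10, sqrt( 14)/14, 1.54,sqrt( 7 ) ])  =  [ - 10,sqrt( 14 )/14, 1.54,sqrt ( 7) ] 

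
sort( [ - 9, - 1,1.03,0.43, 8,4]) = [ - 9, - 1  ,  0.43,1.03,4  ,  8 ] 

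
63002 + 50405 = 113407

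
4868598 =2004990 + 2863608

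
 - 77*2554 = - 196658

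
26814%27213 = 26814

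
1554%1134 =420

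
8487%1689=42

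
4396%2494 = 1902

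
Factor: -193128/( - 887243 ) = 2^3*3^1*7^( - 2)*13^1*19^(-1)*619^1*953^( - 1 )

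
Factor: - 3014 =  - 2^1*11^1*137^1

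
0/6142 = 0 = 0.00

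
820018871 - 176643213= 643375658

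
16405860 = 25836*635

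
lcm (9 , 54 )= 54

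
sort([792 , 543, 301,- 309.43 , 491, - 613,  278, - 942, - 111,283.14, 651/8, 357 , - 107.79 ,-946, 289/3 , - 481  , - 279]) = [ - 946, - 942, - 613,-481, - 309.43 ,-279,  -  111, - 107.79,651/8, 289/3, 278, 283.14, 301, 357, 491, 543,  792]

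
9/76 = 9/76 = 0.12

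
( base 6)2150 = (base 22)10E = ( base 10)498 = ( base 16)1f2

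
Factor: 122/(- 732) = -1/6= -  2^( - 1)*3^( - 1 ) 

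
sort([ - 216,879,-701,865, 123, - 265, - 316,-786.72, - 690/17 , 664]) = [ - 786.72, - 701, - 316,-265, - 216, - 690/17,123, 664,865,  879]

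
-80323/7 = -80323/7 = - 11474.71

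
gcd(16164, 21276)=36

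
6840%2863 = 1114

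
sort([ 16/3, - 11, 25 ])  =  [ -11, 16/3,25]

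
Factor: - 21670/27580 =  - 11/14 = - 2^(-1)*7^( - 1)  *11^1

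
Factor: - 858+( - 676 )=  - 2^1*13^1*59^1= - 1534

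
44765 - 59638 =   -  14873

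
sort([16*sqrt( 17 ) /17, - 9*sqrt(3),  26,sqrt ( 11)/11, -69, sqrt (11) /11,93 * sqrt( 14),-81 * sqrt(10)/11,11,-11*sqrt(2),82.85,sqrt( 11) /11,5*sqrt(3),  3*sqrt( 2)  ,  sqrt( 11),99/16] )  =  [ - 69,-81  *  sqrt (10 )/11, - 9 * sqrt( 3), - 11 * sqrt( 2), sqrt( 11)/11, sqrt (11 ) /11, sqrt (11 ) /11,sqrt( 11 ),16*sqrt(  17)/17,3*sqrt(2) , 99/16, 5*sqrt( 3),11,26, 82.85,93 * sqrt( 14 ) ] 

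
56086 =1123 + 54963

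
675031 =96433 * 7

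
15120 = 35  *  432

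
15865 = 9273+6592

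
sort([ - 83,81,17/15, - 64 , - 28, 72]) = [ - 83, - 64,-28, 17/15 , 72, 81 ]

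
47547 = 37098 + 10449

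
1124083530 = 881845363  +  242238167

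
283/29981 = 283/29981 = 0.01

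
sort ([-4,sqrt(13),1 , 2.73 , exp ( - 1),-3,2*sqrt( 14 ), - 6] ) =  [ - 6,-4,  -  3,exp(  -  1) , 1,2.73, sqrt(13) , 2*sqrt (14)]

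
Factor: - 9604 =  - 2^2*7^4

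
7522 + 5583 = 13105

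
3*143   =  429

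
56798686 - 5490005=51308681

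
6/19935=2/6645 = 0.00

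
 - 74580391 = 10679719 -85260110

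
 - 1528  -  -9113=7585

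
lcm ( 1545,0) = 0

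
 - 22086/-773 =22086/773 = 28.57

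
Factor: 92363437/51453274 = 2^( - 1 )*71^( - 1)*379^1 * 243703^1*362347^( -1) 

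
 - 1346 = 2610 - 3956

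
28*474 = 13272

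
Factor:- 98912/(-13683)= 2^5*3^(-1)*11^1*281^1*4561^(- 1)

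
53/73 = 53/73 = 0.73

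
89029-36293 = 52736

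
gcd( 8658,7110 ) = 18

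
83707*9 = 753363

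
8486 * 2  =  16972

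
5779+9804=15583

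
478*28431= 13590018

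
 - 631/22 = -631/22 = -28.68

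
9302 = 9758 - 456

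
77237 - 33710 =43527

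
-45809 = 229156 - 274965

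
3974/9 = 441 + 5/9 = 441.56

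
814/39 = 814/39 = 20.87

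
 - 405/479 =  - 1+74/479 = - 0.85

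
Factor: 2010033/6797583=223337/755287=13^( - 1)*58099^(-1) * 223337^1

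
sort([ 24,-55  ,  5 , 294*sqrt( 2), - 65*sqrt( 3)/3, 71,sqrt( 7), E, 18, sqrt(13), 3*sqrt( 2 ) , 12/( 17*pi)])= [ - 55, - 65*sqrt( 3 )/3 , 12/( 17*pi ), sqrt( 7),  E, sqrt( 13), 3*sqrt(2 ), 5,18,  24, 71, 294*sqrt(2) ] 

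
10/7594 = 5/3797 = 0.00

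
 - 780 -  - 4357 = 3577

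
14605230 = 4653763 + 9951467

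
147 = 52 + 95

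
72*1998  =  143856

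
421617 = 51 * 8267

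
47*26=1222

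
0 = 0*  5172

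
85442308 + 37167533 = 122609841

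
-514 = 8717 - 9231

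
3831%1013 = 792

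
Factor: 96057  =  3^2* 13^1 * 821^1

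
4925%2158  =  609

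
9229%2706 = 1111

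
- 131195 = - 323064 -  - 191869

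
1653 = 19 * 87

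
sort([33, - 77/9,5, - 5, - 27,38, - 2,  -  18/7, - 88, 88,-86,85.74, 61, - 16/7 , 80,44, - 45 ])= [ - 88, - 86, - 45,-27, - 77/9, - 5, - 18/7, - 16/7, - 2,  5 , 33,38,44,61, 80,85.74,88]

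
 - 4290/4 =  - 2145/2 = - 1072.50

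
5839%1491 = 1366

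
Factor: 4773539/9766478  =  2^( - 1 )*311^1*15349^1*4883239^( -1)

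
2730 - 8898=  - 6168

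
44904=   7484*6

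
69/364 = 69/364= 0.19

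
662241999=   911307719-249065720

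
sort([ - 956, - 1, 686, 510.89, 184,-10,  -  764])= [-956,-764,-10, - 1, 184, 510.89, 686] 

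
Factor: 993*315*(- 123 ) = -38473785 = - 3^4*5^1*7^1* 41^1 * 331^1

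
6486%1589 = 130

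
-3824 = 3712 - 7536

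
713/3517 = 713/3517 = 0.20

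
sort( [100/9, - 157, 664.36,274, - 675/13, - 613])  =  [ - 613, - 157, - 675/13, 100/9, 274,664.36 ]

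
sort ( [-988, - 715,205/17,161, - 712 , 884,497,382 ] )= [ - 988, - 715, - 712, 205/17,161,382,497,884 ]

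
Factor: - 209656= - 2^3*73^1*359^1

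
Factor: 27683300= 2^2*5^2* 276833^1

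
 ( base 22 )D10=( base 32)65A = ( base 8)14252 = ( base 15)1d0e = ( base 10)6314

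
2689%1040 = 609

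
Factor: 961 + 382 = 17^1*79^1  =  1343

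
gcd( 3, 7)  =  1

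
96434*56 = 5400304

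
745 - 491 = 254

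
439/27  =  16 + 7/27 =16.26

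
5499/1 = 5499 = 5499.00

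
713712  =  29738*24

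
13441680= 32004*420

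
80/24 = 3 + 1/3 = 3.33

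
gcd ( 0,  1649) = 1649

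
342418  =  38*9011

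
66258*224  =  14841792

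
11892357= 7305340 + 4587017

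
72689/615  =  72689/615 = 118.19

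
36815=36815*1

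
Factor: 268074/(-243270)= - 3^( -1)*5^(-1)*17^( - 1) *281^1 = -281/255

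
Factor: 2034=2^1* 3^2*113^1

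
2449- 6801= - 4352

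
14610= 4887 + 9723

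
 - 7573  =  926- 8499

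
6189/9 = 2063/3 = 687.67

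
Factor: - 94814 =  - 2^1*47407^1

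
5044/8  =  1261/2 = 630.50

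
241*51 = 12291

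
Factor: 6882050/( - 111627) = -2^1*3^( - 2)*5^2 * 7^2*53^2*79^( - 1)*157^(  -  1) 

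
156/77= 156/77 = 2.03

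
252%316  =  252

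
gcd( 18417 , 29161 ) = 1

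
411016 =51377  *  8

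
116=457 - 341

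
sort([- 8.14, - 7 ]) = [ - 8.14, - 7]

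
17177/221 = 77+160/221 = 77.72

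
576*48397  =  27876672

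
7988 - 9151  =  -1163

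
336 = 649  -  313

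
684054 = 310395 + 373659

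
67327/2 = 67327/2 = 33663.50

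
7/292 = 7/292 = 0.02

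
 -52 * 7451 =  - 387452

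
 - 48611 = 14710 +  - 63321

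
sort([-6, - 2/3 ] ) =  [ - 6, - 2/3]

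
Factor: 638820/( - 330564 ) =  - 315/163 = - 3^2*  5^1*7^1*163^( - 1) 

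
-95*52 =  - 4940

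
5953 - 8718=-2765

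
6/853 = 6/853 = 0.01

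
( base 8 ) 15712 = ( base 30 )7R4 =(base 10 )7114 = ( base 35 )5s9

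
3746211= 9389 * 399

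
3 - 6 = - 3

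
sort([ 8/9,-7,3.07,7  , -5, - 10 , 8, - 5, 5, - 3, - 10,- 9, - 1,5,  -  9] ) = [  -  10,-10,-9, - 9, - 7, - 5,  -  5, - 3 , - 1, 8/9,  3.07,  5, 5,7,8] 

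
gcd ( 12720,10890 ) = 30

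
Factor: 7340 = 2^2*5^1 * 367^1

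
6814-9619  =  -2805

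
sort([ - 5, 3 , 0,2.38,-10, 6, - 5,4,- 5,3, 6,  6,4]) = [ - 10, - 5, - 5, - 5, 0,2.38, 3, 3, 4,4,  6, 6,6] 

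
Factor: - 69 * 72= - 2^3*3^3*23^1 = - 4968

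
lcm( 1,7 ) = 7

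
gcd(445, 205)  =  5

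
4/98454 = 2/49227 = 0.00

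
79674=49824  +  29850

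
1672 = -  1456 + 3128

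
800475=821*975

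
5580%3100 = 2480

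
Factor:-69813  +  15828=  - 53985 = - 3^1*5^1*59^1*61^1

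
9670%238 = 150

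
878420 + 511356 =1389776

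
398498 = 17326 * 23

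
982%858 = 124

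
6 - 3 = 3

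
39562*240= 9494880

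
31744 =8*3968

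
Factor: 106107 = 3^1 * 113^1*313^1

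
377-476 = -99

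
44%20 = 4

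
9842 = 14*703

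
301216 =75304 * 4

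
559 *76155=42570645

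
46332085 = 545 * 85013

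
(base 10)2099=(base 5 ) 31344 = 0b100000110011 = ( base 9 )2782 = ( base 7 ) 6056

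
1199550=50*23991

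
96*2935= 281760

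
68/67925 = 68/67925 = 0.00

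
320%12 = 8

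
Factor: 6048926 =2^1*13^1 * 73^1*3187^1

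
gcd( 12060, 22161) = 3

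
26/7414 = 13/3707 = 0.00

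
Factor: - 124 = -2^2*31^1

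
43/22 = 43/22 = 1.95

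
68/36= 17/9 = 1.89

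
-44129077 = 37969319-82098396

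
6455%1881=812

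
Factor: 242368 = 2^6*7^1*541^1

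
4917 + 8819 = 13736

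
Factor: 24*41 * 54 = 53136 = 2^4*3^4 * 41^1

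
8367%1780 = 1247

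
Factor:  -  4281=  - 3^1 * 1427^1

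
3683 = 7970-4287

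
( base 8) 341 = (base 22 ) A5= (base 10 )225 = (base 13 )144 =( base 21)AF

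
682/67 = 682/67 = 10.18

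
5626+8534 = 14160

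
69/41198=69/41198 = 0.00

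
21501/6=7167/2= 3583.50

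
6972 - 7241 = -269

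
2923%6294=2923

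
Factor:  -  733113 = -3^2*81457^1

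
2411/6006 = 2411/6006= 0.40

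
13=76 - 63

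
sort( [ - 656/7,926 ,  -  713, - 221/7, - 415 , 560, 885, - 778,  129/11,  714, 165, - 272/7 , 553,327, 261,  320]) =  [ - 778, - 713, - 415 , - 656/7, - 272/7, - 221/7, 129/11, 165,261, 320 , 327,553,  560,  714,885,926]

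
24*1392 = 33408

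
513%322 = 191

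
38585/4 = 9646+1/4 = 9646.25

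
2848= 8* 356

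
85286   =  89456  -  4170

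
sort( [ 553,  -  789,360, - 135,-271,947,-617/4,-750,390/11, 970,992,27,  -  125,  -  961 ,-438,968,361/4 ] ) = [ - 961,-789, - 750,-438 ,-271,-617/4,-135, - 125, 27,390/11,361/4,360, 553,947,  968,970,992 ]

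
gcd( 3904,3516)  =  4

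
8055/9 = 895 = 895.00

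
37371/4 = 37371/4 =9342.75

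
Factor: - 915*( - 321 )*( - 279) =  - 81946485 = - 3^4*5^1*31^1*61^1*107^1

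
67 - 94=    - 27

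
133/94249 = 133/94249 = 0.00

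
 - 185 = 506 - 691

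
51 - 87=-36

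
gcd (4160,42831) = 1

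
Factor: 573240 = 2^3*3^1*5^1*17^1 * 281^1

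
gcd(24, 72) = 24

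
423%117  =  72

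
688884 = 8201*84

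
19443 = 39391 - 19948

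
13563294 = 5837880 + 7725414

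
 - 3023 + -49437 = - 52460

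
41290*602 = 24856580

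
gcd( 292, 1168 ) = 292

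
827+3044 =3871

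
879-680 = 199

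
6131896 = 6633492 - 501596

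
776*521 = 404296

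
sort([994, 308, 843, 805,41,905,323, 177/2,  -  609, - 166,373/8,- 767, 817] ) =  [ - 767, - 609,-166,41,  373/8,177/2,308, 323,805 , 817, 843,905,994] 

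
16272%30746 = 16272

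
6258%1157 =473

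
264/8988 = 22/749=0.03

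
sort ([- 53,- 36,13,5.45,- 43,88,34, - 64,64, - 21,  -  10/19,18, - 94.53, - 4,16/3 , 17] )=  [-94.53,-64 , - 53, - 43, - 36 , - 21, - 4, - 10/19,16/3, 5.45,13,17,18,  34, 64, 88 ] 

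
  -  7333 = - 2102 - 5231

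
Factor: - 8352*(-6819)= 2^5*3^3*29^1*2273^1 = 56952288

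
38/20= 19/10 =1.90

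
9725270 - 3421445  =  6303825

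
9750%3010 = 720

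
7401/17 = 435  +  6/17 = 435.35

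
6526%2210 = 2106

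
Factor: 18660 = 2^2*3^1*5^1*311^1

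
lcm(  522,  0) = 0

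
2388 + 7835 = 10223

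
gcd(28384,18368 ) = 32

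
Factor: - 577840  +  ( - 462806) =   -  2^1*3^1*251^1*691^1 = - 1040646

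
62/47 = 62/47= 1.32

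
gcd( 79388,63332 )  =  892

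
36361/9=4040  +  1/9 = 4040.11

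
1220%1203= 17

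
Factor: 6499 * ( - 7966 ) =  - 51771034 = - 2^1*7^1*67^1*97^1 * 569^1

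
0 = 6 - 6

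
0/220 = 0=0.00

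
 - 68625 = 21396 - 90021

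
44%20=4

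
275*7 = 1925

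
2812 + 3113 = 5925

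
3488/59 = 59  +  7/59 =59.12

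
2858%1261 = 336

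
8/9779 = 8/9779 = 0.00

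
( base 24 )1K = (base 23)1L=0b101100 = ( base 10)44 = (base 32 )1C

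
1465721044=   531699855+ 934021189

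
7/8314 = 7/8314  =  0.00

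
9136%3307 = 2522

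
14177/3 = 14177/3 = 4725.67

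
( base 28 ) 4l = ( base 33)41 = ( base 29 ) 4h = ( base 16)85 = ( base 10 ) 133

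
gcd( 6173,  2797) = 1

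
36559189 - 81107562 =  - 44548373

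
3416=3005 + 411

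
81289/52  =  1563  +  1/4=1563.25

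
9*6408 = 57672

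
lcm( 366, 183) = 366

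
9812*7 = 68684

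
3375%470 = 85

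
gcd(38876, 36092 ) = 4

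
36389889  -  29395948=6993941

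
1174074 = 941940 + 232134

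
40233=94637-54404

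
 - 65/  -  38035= 13/7607 = 0.00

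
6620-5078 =1542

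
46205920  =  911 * 50720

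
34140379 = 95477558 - 61337179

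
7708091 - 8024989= -316898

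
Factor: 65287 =65287^1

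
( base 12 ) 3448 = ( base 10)5816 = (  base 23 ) AMK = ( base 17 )1322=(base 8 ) 13270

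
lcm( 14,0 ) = 0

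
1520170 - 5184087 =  - 3663917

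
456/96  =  19/4 = 4.75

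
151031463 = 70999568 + 80031895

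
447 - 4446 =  - 3999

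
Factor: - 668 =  - 2^2*167^1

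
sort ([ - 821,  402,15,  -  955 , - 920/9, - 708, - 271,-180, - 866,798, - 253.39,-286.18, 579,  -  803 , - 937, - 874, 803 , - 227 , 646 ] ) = [-955 , - 937, -874,- 866,  -  821, - 803, - 708, - 286.18, - 271, - 253.39, - 227, - 180, - 920/9, 15 , 402, 579,646,798,803]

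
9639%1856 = 359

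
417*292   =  121764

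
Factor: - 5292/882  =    -  6= - 2^1*3^1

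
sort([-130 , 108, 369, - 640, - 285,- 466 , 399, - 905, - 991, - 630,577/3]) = [-991,-905, - 640, - 630,  -  466, - 285, - 130,  108, 577/3,369, 399 ]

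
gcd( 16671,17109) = 3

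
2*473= 946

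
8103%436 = 255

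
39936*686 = 27396096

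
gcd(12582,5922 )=18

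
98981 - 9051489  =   - 8952508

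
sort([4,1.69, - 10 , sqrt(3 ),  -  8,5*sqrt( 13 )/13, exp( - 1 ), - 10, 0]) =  [ - 10,  -  10, - 8,  0, exp(-1 ), 5*sqrt (13 ) /13,  1.69,  sqrt(3),  4] 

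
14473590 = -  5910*(-2449)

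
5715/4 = 5715/4=1428.75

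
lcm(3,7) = 21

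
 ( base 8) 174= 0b1111100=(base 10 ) 124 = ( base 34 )3m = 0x7C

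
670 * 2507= 1679690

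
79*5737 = 453223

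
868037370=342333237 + 525704133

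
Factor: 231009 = 3^1 * 77003^1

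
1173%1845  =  1173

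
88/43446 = 44/21723 = 0.00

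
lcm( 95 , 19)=95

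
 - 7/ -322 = 1/46= 0.02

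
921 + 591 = 1512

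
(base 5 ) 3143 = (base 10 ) 423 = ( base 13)267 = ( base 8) 647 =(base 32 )d7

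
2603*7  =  18221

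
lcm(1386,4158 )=4158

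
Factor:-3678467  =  -13^1*282959^1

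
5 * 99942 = 499710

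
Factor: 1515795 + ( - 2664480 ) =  - 3^1 * 5^1*76579^1 =- 1148685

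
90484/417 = 90484/417= 216.99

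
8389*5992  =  50266888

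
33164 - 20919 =12245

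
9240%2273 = 148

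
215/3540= 43/708 = 0.06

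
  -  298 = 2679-2977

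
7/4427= 7/4427 = 0.00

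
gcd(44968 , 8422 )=2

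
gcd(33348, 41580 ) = 84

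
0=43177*0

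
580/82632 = 145/20658 = 0.01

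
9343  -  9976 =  - 633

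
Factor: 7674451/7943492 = 2^( - 2 )*1985873^( - 1)*7674451^1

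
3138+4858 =7996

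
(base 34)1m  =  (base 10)56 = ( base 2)111000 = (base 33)1n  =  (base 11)51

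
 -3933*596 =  - 2344068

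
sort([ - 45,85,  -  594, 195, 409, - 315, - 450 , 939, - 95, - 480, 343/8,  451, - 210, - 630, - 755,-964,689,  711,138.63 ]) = [ - 964,-755 ,- 630, - 594, - 480 , - 450, - 315, - 210, - 95, - 45,343/8, 85,138.63 , 195, 409,451,689,711 , 939]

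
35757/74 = 35757/74=   483.20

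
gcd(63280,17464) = 8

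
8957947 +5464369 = 14422316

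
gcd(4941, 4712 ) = 1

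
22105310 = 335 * 65986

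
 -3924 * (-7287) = 28594188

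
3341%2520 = 821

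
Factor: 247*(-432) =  - 106704 = -  2^4*3^3*13^1*19^1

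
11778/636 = 1963/106 = 18.52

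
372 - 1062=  - 690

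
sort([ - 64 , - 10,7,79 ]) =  [-64, - 10, 7,79]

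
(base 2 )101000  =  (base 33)17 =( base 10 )40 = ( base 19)22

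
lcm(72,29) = 2088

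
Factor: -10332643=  - 1097^1*9419^1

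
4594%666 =598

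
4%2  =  0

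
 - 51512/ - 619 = 51512/619 = 83.22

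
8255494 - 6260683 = 1994811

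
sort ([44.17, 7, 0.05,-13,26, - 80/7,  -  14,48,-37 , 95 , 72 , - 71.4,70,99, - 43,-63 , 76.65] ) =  [-71.4, - 63, - 43, - 37,-14,-13,-80/7,0.05,7,26, 44.17, 48,70,72 , 76.65,95, 99 ] 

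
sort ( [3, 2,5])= [ 2,  3, 5 ]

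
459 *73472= 33723648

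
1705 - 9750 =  - 8045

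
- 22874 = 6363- 29237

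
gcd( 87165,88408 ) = 1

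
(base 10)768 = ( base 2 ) 1100000000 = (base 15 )363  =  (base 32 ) o0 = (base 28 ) rc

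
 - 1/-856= 1/856 = 0.00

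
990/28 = 35 + 5/14=35.36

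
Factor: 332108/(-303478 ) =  - 58/53 = - 2^1* 29^1*53^( - 1)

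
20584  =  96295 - 75711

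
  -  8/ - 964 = 2/241 = 0.01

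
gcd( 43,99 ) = 1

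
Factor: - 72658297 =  - 72658297^1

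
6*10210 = 61260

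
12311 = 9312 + 2999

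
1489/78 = 1489/78 = 19.09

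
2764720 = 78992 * 35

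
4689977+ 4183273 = 8873250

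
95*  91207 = 8664665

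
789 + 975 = 1764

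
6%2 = 0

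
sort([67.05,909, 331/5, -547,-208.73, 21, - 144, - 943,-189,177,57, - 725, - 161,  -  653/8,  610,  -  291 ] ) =[-943,-725, - 547 ,- 291 ,-208.73,  -  189,-161 ,-144, - 653/8 , 21,57,331/5, 67.05,177, 610  ,  909]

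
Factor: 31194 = 2^1 * 3^2*1733^1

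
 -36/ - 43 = 36/43 = 0.84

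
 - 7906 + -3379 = -11285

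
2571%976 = 619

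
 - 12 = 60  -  72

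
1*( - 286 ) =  - 286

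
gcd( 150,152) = 2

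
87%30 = 27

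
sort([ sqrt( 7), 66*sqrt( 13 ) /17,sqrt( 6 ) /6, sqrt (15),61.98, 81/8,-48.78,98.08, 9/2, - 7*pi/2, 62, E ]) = [  -  48.78, - 7*pi/2, sqrt( 6 )/6, sqrt( 7 ),  E, sqrt(15 ) , 9/2,81/8, 66 * sqrt( 13 ) /17, 61.98 , 62, 98.08]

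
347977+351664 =699641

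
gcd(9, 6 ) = 3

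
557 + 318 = 875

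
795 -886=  - 91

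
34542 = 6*5757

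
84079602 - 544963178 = -460883576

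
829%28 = 17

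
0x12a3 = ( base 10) 4771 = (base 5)123041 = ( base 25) 7fl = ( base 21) AH4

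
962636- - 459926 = 1422562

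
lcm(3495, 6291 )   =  31455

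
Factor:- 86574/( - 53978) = 43287/26989 = 3^1*47^1 * 137^( - 1)*197^( - 1) * 307^1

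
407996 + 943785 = 1351781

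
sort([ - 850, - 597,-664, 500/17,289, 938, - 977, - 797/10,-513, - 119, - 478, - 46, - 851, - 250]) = [ - 977, - 851, - 850, - 664, - 597, - 513, - 478, - 250, - 119, - 797/10  , - 46, 500/17, 289, 938 ]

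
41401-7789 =33612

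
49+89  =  138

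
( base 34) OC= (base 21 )1I9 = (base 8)1474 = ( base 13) 4b9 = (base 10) 828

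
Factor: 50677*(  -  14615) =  - 5^1*11^1*17^1*37^1*79^1*271^1 =- 740644355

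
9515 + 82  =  9597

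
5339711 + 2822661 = 8162372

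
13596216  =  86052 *158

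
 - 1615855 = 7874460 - 9490315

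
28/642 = 14/321=0.04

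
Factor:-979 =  - 11^1*89^1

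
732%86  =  44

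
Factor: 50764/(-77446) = -2^1*7^3*37^1*38723^( - 1) = -25382/38723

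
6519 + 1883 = 8402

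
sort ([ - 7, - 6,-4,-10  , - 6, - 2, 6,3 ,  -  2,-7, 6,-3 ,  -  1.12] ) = [-10, - 7,- 7,-6,- 6, - 4, - 3,- 2, - 2 ,  -  1.12,3 , 6,6] 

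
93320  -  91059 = 2261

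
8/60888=1/7611 = 0.00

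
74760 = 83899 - 9139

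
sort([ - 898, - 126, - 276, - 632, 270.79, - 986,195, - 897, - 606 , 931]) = [ - 986, - 898 , - 897, - 632,  -  606,  -  276, - 126, 195, 270.79, 931]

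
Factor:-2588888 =- 2^3*29^1*11159^1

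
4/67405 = 4/67405  =  0.00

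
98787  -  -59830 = 158617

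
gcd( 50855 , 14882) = 7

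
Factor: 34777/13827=3^(-1) * 11^( - 1) * 83^1 = 83/33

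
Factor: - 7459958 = -2^1  *11^1*23^2*641^1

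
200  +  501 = 701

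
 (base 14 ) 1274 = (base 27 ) 4bp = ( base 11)2484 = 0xCA6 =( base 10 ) 3238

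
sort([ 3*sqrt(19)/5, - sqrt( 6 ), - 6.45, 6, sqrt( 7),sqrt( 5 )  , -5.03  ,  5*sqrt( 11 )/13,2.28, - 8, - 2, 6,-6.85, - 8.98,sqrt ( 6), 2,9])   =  [ - 8.98, - 8, - 6.85,-6.45, - 5.03, - sqrt ( 6 ),  -  2, 5*sqrt( 11)/13,2, sqrt(5 ),2.28,sqrt( 6),3*sqrt( 19) /5, sqrt( 7 ), 6 , 6, 9] 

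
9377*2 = 18754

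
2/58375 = 2/58375 = 0.00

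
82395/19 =4336 + 11/19 = 4336.58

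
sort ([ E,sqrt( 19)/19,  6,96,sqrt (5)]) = [ sqrt( 19 )/19, sqrt(5 ), E,6,96]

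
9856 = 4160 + 5696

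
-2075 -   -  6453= 4378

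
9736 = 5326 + 4410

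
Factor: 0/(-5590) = 0^1= 0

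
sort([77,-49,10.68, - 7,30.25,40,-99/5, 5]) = [-49, - 99/5,  -  7,5, 10.68, 30.25, 40,77]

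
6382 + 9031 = 15413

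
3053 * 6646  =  20290238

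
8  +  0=8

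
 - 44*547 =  -24068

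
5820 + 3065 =8885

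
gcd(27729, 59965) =1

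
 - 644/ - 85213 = 644/85213 = 0.01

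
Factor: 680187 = 3^1*17^1*13337^1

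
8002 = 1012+6990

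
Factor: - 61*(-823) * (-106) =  - 2^1*53^1 * 61^1 * 823^1 = - 5321518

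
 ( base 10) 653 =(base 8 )1215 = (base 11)544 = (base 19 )1f7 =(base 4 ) 22031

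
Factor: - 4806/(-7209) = 2^1 *3^( - 1) = 2/3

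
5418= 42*129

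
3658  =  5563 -1905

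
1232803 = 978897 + 253906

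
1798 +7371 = 9169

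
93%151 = 93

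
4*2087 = 8348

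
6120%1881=477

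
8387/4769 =8387/4769 = 1.76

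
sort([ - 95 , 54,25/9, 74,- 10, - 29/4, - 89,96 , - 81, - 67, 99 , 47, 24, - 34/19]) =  [  -  95,  -  89, - 81 ,  -  67,  -  10, - 29/4,- 34/19,25/9, 24, 47 , 54,  74,  96,  99]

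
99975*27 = 2699325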